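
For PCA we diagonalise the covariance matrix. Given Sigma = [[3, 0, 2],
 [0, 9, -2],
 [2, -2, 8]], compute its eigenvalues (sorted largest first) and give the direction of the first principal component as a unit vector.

Step 1 — characteristic polynomial p(λ) = det(λI - Sigma) = λ³ - tr·λ² + c_1·λ - det, where tr = trace, c_1 = sum of the principal 2×2 minors, det = det(Sigma):
  tr = 3 + 9 + 8 = 20,
  c_1 = (3·9 - (0)²) + (3·8 - (2)²) + (9·8 - (-2)²) = 27 + 20 + 68 = 115,
  det = 3·(9·8 - (-2)²) - (0)·((0)·8 - (-2)·(2)) + (2)·((0)·(-2) - 9·(2)) = 3·(68) - (0)·(4) + (2)·(-18) = 168.
  So p(λ) = λ³ - 20λ² + 115λ - 168.
Step 2 — look for an integer root (rational root theorem: any rational root is an integer divisor of 168). Testing λ = 7:
  p(7) = 343 - 980 + 805 - 168 = 0  ✓
  Dividing out (λ - 7): p(λ) = (λ - 7)(λ² - 13λ + 24).
Step 3 — remaining eigenvalues from the quadratic λ² - 13λ + 24 = 0:
  Δ = 13² - 4·24 = 169 - 96 = 73,  λ = (13 ± √73)/2 = (13 ± 8.544)/2 ≈ 10.772 or 2.228.
  Sorted: λ_1 = 10.772,  λ_2 = 7,  λ_3 = 2.228  (check: sum = 20 = tr ✓).

Step 4 — unit eigenvector for λ_1 ≈ 10.772: v spans the null space of (Sigma - λ_1 I), whose rows are
  r_1 = (-7.772, 0, 2),  r_2 = (0, -1.772, -2),  r_3 = (2, -2, -2.772).
  v is orthogonal to every row, so take v ∝ r_1 × r_2 = ((0)·(-2) - (2)·(-1.772), (2)·(0) - (-7.772)·(-2), (-7.772)·(-1.772) - (0)·(0)) ≈ (3.544, -15.544, 13.772).
  Let u = (3.544, -15.544, 13.772).
  ||u|| = √((3.544)² + (-15.544)² + (13.772)²) = √(443.8441) ≈ 21.0676,  v_1 = u/||u|| ≈ (0.1682, -0.7378, 0.6537) (||v_1|| = 1).

λ_1 = 10.772,  λ_2 = 7,  λ_3 = 2.228;  v_1 ≈ (0.1682, -0.7378, 0.6537)


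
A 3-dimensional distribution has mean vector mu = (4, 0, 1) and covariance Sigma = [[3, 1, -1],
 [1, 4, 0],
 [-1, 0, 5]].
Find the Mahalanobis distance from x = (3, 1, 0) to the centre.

Step 1 — centre the observation: (x - mu) = (-1, 1, -1).

Step 2 — invert Sigma (cofactor / det for 3×3, or solve directly):
  Sigma^{-1} = [[0.3922, -0.098, 0.0784],
 [-0.098, 0.2745, -0.0196],
 [0.0784, -0.0196, 0.2157]].

Step 3 — form the quadratic (x - mu)^T · Sigma^{-1} · (x - mu):
  Sigma^{-1} · (x - mu) = (-0.5686, 0.3922, -0.3137).
  (x - mu)^T · [Sigma^{-1} · (x - mu)] = (-1)·(-0.5686) + (1)·(0.3922) + (-1)·(-0.3137) = 1.2745.

Step 4 — take square root: d = √(1.2745) ≈ 1.1289.

d(x, mu) = √(1.2745) ≈ 1.1289


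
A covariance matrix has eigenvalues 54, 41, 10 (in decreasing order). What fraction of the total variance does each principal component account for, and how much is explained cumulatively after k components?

Step 1 — total variance = trace(Sigma) = Σ λ_i = 54 + 41 + 10 = 105.

Step 2 — fraction explained by component i = λ_i / Σ λ:
  PC1: 54/105 = 0.5143
  PC2: 41/105 = 0.3905
  PC3: 10/105 = 0.0952

Step 3 — cumulative fraction after k components = (λ_1 + ... + λ_k) / Σ λ:
  k = 1: 54/105 = 0.5143
  k = 2: (54 + 41)/105 = 95/105 = 0.9048
  k = 3: (54 + 41 + 10)/105 = 105/105 = 1

Summary (fraction, with percent):

explained: PC1 0.5143 (51.43%), PC2 0.3905 (39.05%), PC3 0.0952 (9.52%);  cumulative: 0.5143, 0.9048, 1


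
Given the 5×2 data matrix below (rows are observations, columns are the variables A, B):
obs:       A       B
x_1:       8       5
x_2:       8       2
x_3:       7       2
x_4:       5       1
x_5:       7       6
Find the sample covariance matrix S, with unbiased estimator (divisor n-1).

Step 1 — column means:
  mean(A) = (8 + 8 + 7 + 5 + 7) / 5 = 35/5 = 7
  mean(B) = (5 + 2 + 2 + 1 + 6) / 5 = 16/5 = 3.2

Step 2 — sample covariance S[i,j] = (1/(n-1)) · Σ_k (x_{k,i} - mean_i) · (x_{k,j} - mean_j), with n-1 = 4.
  S[A,A] = ((1)·(1) + (1)·(1) + (0)·(0) + (-2)·(-2) + (0)·(0)) / 4 = 6/4 = 1.5
  S[A,B] = ((1)·(1.8) + (1)·(-1.2) + (0)·(-1.2) + (-2)·(-2.2) + (0)·(2.8)) / 4 = 5/4 = 1.25
  S[B,B] = ((1.8)·(1.8) + (-1.2)·(-1.2) + (-1.2)·(-1.2) + (-2.2)·(-2.2) + (2.8)·(2.8)) / 4 = 18.8/4 = 4.7

S is symmetric (S[j,i] = S[i,j]). Assembling:

S = [[1.5, 1.25],
 [1.25, 4.7]]


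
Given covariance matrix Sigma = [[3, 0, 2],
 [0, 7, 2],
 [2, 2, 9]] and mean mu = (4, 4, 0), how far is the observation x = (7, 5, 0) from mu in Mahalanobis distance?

Step 1 — centre the observation: (x - mu) = (3, 1, 0).

Step 2 — invert Sigma (cofactor / det for 3×3, or solve directly):
  Sigma^{-1} = [[0.396, 0.0268, -0.094],
 [0.0268, 0.1544, -0.0403],
 [-0.094, -0.0403, 0.1409]].

Step 3 — form the quadratic (x - mu)^T · Sigma^{-1} · (x - mu):
  Sigma^{-1} · (x - mu) = (1.2148, 0.2349, -0.3221).
  (x - mu)^T · [Sigma^{-1} · (x - mu)] = (3)·(1.2148) + (1)·(0.2349) + (0)·(-0.3221) = 3.8792.

Step 4 — take square root: d = √(3.8792) ≈ 1.9696.

d(x, mu) = √(3.8792) ≈ 1.9696


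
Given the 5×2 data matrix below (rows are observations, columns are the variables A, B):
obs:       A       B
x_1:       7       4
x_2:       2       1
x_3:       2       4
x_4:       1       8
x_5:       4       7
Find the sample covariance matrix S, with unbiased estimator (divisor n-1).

Step 1 — column means:
  mean(A) = (7 + 2 + 2 + 1 + 4) / 5 = 16/5 = 3.2
  mean(B) = (4 + 1 + 4 + 8 + 7) / 5 = 24/5 = 4.8

Step 2 — sample covariance S[i,j] = (1/(n-1)) · Σ_k (x_{k,i} - mean_i) · (x_{k,j} - mean_j), with n-1 = 4.
  S[A,A] = ((3.8)·(3.8) + (-1.2)·(-1.2) + (-1.2)·(-1.2) + (-2.2)·(-2.2) + (0.8)·(0.8)) / 4 = 22.8/4 = 5.7
  S[A,B] = ((3.8)·(-0.8) + (-1.2)·(-3.8) + (-1.2)·(-0.8) + (-2.2)·(3.2) + (0.8)·(2.2)) / 4 = -2.8/4 = -0.7
  S[B,B] = ((-0.8)·(-0.8) + (-3.8)·(-3.8) + (-0.8)·(-0.8) + (3.2)·(3.2) + (2.2)·(2.2)) / 4 = 30.8/4 = 7.7

S is symmetric (S[j,i] = S[i,j]). Assembling:

S = [[5.7, -0.7],
 [-0.7, 7.7]]


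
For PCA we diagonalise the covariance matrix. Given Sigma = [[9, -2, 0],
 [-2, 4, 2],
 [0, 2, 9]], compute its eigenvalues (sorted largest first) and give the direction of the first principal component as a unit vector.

Step 1 — characteristic polynomial p(λ) = det(λI - Sigma) = λ³ - tr·λ² + c_1·λ - det, where tr = trace, c_1 = sum of the principal 2×2 minors, det = det(Sigma):
  tr = 9 + 4 + 9 = 22,
  c_1 = (9·4 - (-2)²) + (9·9 - (0)²) + (4·9 - (2)²) = 32 + 81 + 32 = 145,
  det = 9·(4·9 - (2)²) - (-2)·((-2)·9 - (2)·(0)) + (0)·((-2)·(2) - 4·(0)) = 9·(32) - (-2)·(-18) + (0)·(-4) = 252.
  So p(λ) = λ³ - 22λ² + 145λ - 252.
Step 2 — look for an integer root (rational root theorem: any rational root is an integer divisor of 252). Testing λ = 9:
  p(9) = 729 - 1782 + 1305 - 252 = 0  ✓
  Dividing out (λ - 9): p(λ) = (λ - 9)(λ² - 13λ + 28).
Step 3 — remaining eigenvalues from the quadratic λ² - 13λ + 28 = 0:
  Δ = 13² - 4·28 = 169 - 112 = 57,  λ = (13 ± √57)/2 = (13 ± 7.5498)/2 ≈ 10.2749 or 2.7251.
  Sorted: λ_1 = 10.2749,  λ_2 = 9,  λ_3 = 2.7251  (check: sum = 22 = tr ✓).

Step 4 — unit eigenvector for λ_1 ≈ 10.2749: v spans the null space of (Sigma - λ_1 I), whose rows are
  r_1 = (-1.2749, -2, 0),  r_2 = (-2, -6.2749, 2),  r_3 = (0, 2, -1.2749).
  v is orthogonal to every row, so take v ∝ r_1 × r_2 = ((-2)·(2) - (0)·(-6.2749), (0)·(-2) - (-1.2749)·(2), (-1.2749)·(-6.2749) - (-2)·(-2)) ≈ (-4, 2.5498, 4).
  Rescale (multiply by -1 so the first nonzero entry is positive): u = (4, -2.5498, -4).
  ||u|| = √((4)² + (-2.5498)² + (-4)²) = √(38.5017) ≈ 6.205,  v_1 = u/||u|| ≈ (0.6446, -0.4109, -0.6446) (||v_1|| = 1).

λ_1 = 10.2749,  λ_2 = 9,  λ_3 = 2.7251;  v_1 ≈ (0.6446, -0.4109, -0.6446)


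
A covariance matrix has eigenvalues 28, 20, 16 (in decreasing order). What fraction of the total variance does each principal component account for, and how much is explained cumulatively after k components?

Step 1 — total variance = trace(Sigma) = Σ λ_i = 28 + 20 + 16 = 64.

Step 2 — fraction explained by component i = λ_i / Σ λ:
  PC1: 28/64 = 0.4375
  PC2: 20/64 = 0.3125
  PC3: 16/64 = 0.25

Step 3 — cumulative fraction after k components = (λ_1 + ... + λ_k) / Σ λ:
  k = 1: 28/64 = 0.4375
  k = 2: (28 + 20)/64 = 48/64 = 0.75
  k = 3: (28 + 20 + 16)/64 = 64/64 = 1

Summary (fraction, with percent):

explained: PC1 0.4375 (43.75%), PC2 0.3125 (31.25%), PC3 0.25 (25%);  cumulative: 0.4375, 0.75, 1


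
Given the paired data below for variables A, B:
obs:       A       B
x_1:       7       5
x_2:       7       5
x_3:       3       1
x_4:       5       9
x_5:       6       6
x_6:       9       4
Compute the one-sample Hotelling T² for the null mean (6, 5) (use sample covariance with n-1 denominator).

Step 1 — sample mean vector:
  mean(A) = (7 + 7 + 3 + 5 + 6 + 9) / 6 = 37/6 = 6.1667
  mean(B) = (5 + 5 + 1 + 9 + 6 + 4) / 6 = 30/6 = 5
  x̄ = (6.1667, 5),  deviation x̄ - mu_0 = (6.1667, 5) - (6, 5) = (0.1667, 0).

Step 2 — sample covariance matrix, S[i,j] = (1/(n-1)) · Σ_k (x_{k,i} - mean_i) · (x_{k,j} - mean_j), divisor n-1 = 5:
  S[A,A] = ((0.8333)·(0.8333) + (0.8333)·(0.8333) + (-3.1667)·(-3.1667) + (-1.1667)·(-1.1667) + (-0.1667)·(-0.1667) + (2.8333)·(2.8333)) / 5 = 20.8333/5 = 4.1667
  S[A,B] = ((0.8333)·(0) + (0.8333)·(0) + (-3.1667)·(-4) + (-1.1667)·(4) + (-0.1667)·(1) + (2.8333)·(-1)) / 5 = 5/5 = 1
  S[B,B] = ((0)·(0) + (0)·(0) + (-4)·(-4) + (4)·(4) + (1)·(1) + (-1)·(-1)) / 5 = 34/5 = 6.8
  S = [[4.1667, 1],
 [1, 6.8]].

Step 3 — invert S. det(S) = 4.1667·6.8 - (1)² = 27.3333.
  S^{-1} = (1/det) · [[d, -b], [-b, a]] = [[0.2488, -0.0366],
 [-0.0366, 0.1524]].

Step 4 — quadratic form (x̄ - mu_0)^T · S^{-1} · (x̄ - mu_0):
  S^{-1} · (x̄ - mu_0) = (0.0415, -0.0061),
  (x̄ - mu_0)^T · [...] = (0.1667)·(0.0415) + (0)·(-0.0061) = 0.0069.

Step 5 — scale by n: T² = 6 · 0.0069 = 0.0415.

T² ≈ 0.0415


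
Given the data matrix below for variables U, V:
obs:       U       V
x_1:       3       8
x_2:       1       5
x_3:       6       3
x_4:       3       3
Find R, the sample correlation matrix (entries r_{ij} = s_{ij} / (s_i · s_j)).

Step 1 — column means:
  mean(U) = (3 + 1 + 6 + 3) / 4 = 13/4 = 3.25
  mean(V) = (8 + 5 + 3 + 3) / 4 = 19/4 = 4.75

Step 2 — sample variances and covariances s[i,j] = (1/(n-1)) · Σ_k (x_{k,i} - mean_i) · (x_{k,j} - mean_j), with n-1 = 3:
  s[U,U] = ((-0.25)·(-0.25) + (-2.25)·(-2.25) + (2.75)·(2.75) + (-0.25)·(-0.25)) / 3 = 12.75/3 = 4.25
  s[U,V] = ((-0.25)·(3.25) + (-2.25)·(0.25) + (2.75)·(-1.75) + (-0.25)·(-1.75)) / 3 = -5.75/3 = -1.9167
  s[V,V] = ((3.25)·(3.25) + (0.25)·(0.25) + (-1.75)·(-1.75) + (-1.75)·(-1.75)) / 3 = 16.75/3 = 5.5833
  Sample standard deviations s_i = √(s[i,i]):
  s(U) = √(4.25) = 2.0616
  s(V) = √(5.5833) = 2.3629

Step 3 — r_{ij} = s_{ij} / (s_i · s_j):
  r[U,U] = 1 (diagonal).
  r[U,V] = -1.9167 / (2.0616 · 2.3629) = -1.9167 / 4.8713 = -0.3935
  r[V,V] = 1 (diagonal).

R is symmetric with unit diagonal. Assembling:

R = [[1, -0.3935],
 [-0.3935, 1]]


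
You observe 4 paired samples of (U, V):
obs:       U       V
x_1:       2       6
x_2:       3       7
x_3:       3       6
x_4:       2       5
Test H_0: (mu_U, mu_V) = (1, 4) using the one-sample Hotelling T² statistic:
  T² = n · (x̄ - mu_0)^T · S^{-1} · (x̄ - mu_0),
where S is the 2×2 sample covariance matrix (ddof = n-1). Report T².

Step 1 — sample mean vector:
  mean(U) = (2 + 3 + 3 + 2) / 4 = 10/4 = 2.5
  mean(V) = (6 + 7 + 6 + 5) / 4 = 24/4 = 6
  x̄ = (2.5, 6),  deviation x̄ - mu_0 = (2.5, 6) - (1, 4) = (1.5, 2).

Step 2 — sample covariance matrix, S[i,j] = (1/(n-1)) · Σ_k (x_{k,i} - mean_i) · (x_{k,j} - mean_j), divisor n-1 = 3:
  S[U,U] = ((-0.5)·(-0.5) + (0.5)·(0.5) + (0.5)·(0.5) + (-0.5)·(-0.5)) / 3 = 1/3 = 0.3333
  S[U,V] = ((-0.5)·(0) + (0.5)·(1) + (0.5)·(0) + (-0.5)·(-1)) / 3 = 1/3 = 0.3333
  S[V,V] = ((0)·(0) + (1)·(1) + (0)·(0) + (-1)·(-1)) / 3 = 2/3 = 0.6667
  S = [[0.3333, 0.3333],
 [0.3333, 0.6667]].

Step 3 — invert S. det(S) = 0.3333·0.6667 - (0.3333)² = 0.1111.
  S^{-1} = (1/det) · [[d, -b], [-b, a]] = [[6, -3],
 [-3, 3]].

Step 4 — quadratic form (x̄ - mu_0)^T · S^{-1} · (x̄ - mu_0):
  S^{-1} · (x̄ - mu_0) = (3, 1.5),
  (x̄ - mu_0)^T · [...] = (1.5)·(3) + (2)·(1.5) = 7.5.

Step 5 — scale by n: T² = 4 · 7.5 = 30.

T² ≈ 30


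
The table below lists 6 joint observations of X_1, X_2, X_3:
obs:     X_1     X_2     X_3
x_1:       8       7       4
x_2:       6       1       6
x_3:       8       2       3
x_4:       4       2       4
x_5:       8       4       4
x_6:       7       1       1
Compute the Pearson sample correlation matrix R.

Step 1 — column means:
  mean(X_1) = (8 + 6 + 8 + 4 + 8 + 7) / 6 = 41/6 = 6.8333
  mean(X_2) = (7 + 1 + 2 + 2 + 4 + 1) / 6 = 17/6 = 2.8333
  mean(X_3) = (4 + 6 + 3 + 4 + 4 + 1) / 6 = 22/6 = 3.6667

Step 2 — sample variances and covariances s[i,j] = (1/(n-1)) · Σ_k (x_{k,i} - mean_i) · (x_{k,j} - mean_j), with n-1 = 5:
  s[X_1,X_1] = ((1.1667)·(1.1667) + (-0.8333)·(-0.8333) + (1.1667)·(1.1667) + (-2.8333)·(-2.8333) + (1.1667)·(1.1667) + (0.1667)·(0.1667)) / 5 = 12.8333/5 = 2.5667
  s[X_1,X_2] = ((1.1667)·(4.1667) + (-0.8333)·(-1.8333) + (1.1667)·(-0.8333) + (-2.8333)·(-0.8333) + (1.1667)·(1.1667) + (0.1667)·(-1.8333)) / 5 = 8.8333/5 = 1.7667
  s[X_1,X_3] = ((1.1667)·(0.3333) + (-0.8333)·(2.3333) + (1.1667)·(-0.6667) + (-2.8333)·(0.3333) + (1.1667)·(0.3333) + (0.1667)·(-2.6667)) / 5 = -3.3333/5 = -0.6667
  s[X_2,X_2] = ((4.1667)·(4.1667) + (-1.8333)·(-1.8333) + (-0.8333)·(-0.8333) + (-0.8333)·(-0.8333) + (1.1667)·(1.1667) + (-1.8333)·(-1.8333)) / 5 = 26.8333/5 = 5.3667
  s[X_2,X_3] = ((4.1667)·(0.3333) + (-1.8333)·(2.3333) + (-0.8333)·(-0.6667) + (-0.8333)·(0.3333) + (1.1667)·(0.3333) + (-1.8333)·(-2.6667)) / 5 = 2.6667/5 = 0.5333
  s[X_3,X_3] = ((0.3333)·(0.3333) + (2.3333)·(2.3333) + (-0.6667)·(-0.6667) + (0.3333)·(0.3333) + (0.3333)·(0.3333) + (-2.6667)·(-2.6667)) / 5 = 13.3333/5 = 2.6667
  Sample standard deviations s_i = √(s[i,i]):
  s(X_1) = √(2.5667) = 1.6021
  s(X_2) = √(5.3667) = 2.3166
  s(X_3) = √(2.6667) = 1.633

Step 3 — r_{ij} = s_{ij} / (s_i · s_j):
  r[X_1,X_1] = 1 (diagonal).
  r[X_1,X_2] = 1.7667 / (1.6021 · 2.3166) = 1.7667 / 3.7114 = 0.476
  r[X_1,X_3] = -0.6667 / (1.6021 · 1.633) = -0.6667 / 2.6162 = -0.2548
  r[X_2,X_2] = 1 (diagonal).
  r[X_2,X_3] = 0.5333 / (2.3166 · 1.633) = 0.5333 / 3.783 = 0.141
  r[X_3,X_3] = 1 (diagonal).

R is symmetric with unit diagonal. Assembling:

R = [[1, 0.476, -0.2548],
 [0.476, 1, 0.141],
 [-0.2548, 0.141, 1]]


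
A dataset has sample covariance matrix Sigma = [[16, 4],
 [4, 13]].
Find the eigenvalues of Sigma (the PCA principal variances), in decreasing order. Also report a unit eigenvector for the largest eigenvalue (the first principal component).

Step 1 — characteristic polynomial of 2×2 Sigma:
  det(Sigma - λI) = λ² - trace · λ + det = 0.
  trace = 16 + 13 = 29, det = 16·13 - (4)² = 192.
Step 2 — discriminant:
  Δ = trace² - 4·det = 841 - 768 = 73.
Step 3 — eigenvalues:
  λ = (trace ± √Δ)/2 = (29 ± 8.544)/2,
  λ_1 = 18.772,  λ_2 = 10.228.

Step 4 — unit eigenvector for λ_1: solve (Sigma - λ_1 I)v = 0. First row:
  (16 - 18.772)·v_x + (4)·v_y = 0, i.e. (-2.772)·v_x + (4)·v_y = 0,
  so v ∝ (b, λ_1 - a) = (4, 2.772) = u.
  ||u|| = √((4)² + (2.772)²) = √(23.684) ≈ 4.8666,
  v_1 = u/||u|| ≈ (0.8219, 0.5696) (||v_1|| = 1).

λ_1 = 18.772,  λ_2 = 10.228;  v_1 ≈ (0.8219, 0.5696)


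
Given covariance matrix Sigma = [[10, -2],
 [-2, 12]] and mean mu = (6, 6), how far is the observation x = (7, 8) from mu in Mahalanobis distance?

Step 1 — centre the observation: (x - mu) = (1, 2).

Step 2 — invert Sigma. det(Sigma) = 10·12 - (-2)² = 116.
  Sigma^{-1} = (1/det) · [[d, -b], [-b, a]] = [[0.1034, 0.0172],
 [0.0172, 0.0862]].

Step 3 — form the quadratic (x - mu)^T · Sigma^{-1} · (x - mu):
  Sigma^{-1} · (x - mu) = (0.1379, 0.1897).
  (x - mu)^T · [Sigma^{-1} · (x - mu)] = (1)·(0.1379) + (2)·(0.1897) = 0.5172.

Step 4 — take square root: d = √(0.5172) ≈ 0.7192.

d(x, mu) = √(0.5172) ≈ 0.7192


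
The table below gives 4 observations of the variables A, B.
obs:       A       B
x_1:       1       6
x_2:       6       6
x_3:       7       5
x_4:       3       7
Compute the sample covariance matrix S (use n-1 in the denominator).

Step 1 — column means:
  mean(A) = (1 + 6 + 7 + 3) / 4 = 17/4 = 4.25
  mean(B) = (6 + 6 + 5 + 7) / 4 = 24/4 = 6

Step 2 — sample covariance S[i,j] = (1/(n-1)) · Σ_k (x_{k,i} - mean_i) · (x_{k,j} - mean_j), with n-1 = 3.
  S[A,A] = ((-3.25)·(-3.25) + (1.75)·(1.75) + (2.75)·(2.75) + (-1.25)·(-1.25)) / 3 = 22.75/3 = 7.5833
  S[A,B] = ((-3.25)·(0) + (1.75)·(0) + (2.75)·(-1) + (-1.25)·(1)) / 3 = -4/3 = -1.3333
  S[B,B] = ((0)·(0) + (0)·(0) + (-1)·(-1) + (1)·(1)) / 3 = 2/3 = 0.6667

S is symmetric (S[j,i] = S[i,j]). Assembling:

S = [[7.5833, -1.3333],
 [-1.3333, 0.6667]]


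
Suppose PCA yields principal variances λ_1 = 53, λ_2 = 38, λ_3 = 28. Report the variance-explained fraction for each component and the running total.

Step 1 — total variance = trace(Sigma) = Σ λ_i = 53 + 38 + 28 = 119.

Step 2 — fraction explained by component i = λ_i / Σ λ:
  PC1: 53/119 = 0.4454
  PC2: 38/119 = 0.3193
  PC3: 28/119 = 0.2353

Step 3 — cumulative fraction after k components = (λ_1 + ... + λ_k) / Σ λ:
  k = 1: 53/119 = 0.4454
  k = 2: (53 + 38)/119 = 91/119 = 0.7647
  k = 3: (53 + 38 + 28)/119 = 119/119 = 1

Summary (fraction, with percent):

explained: PC1 0.4454 (44.54%), PC2 0.3193 (31.93%), PC3 0.2353 (23.53%);  cumulative: 0.4454, 0.7647, 1


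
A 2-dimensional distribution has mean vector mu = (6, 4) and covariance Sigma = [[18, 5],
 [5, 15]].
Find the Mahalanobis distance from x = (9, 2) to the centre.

Step 1 — centre the observation: (x - mu) = (3, -2).

Step 2 — invert Sigma. det(Sigma) = 18·15 - (5)² = 245.
  Sigma^{-1} = (1/det) · [[d, -b], [-b, a]] = [[0.0612, -0.0204],
 [-0.0204, 0.0735]].

Step 3 — form the quadratic (x - mu)^T · Sigma^{-1} · (x - mu):
  Sigma^{-1} · (x - mu) = (0.2245, -0.2082).
  (x - mu)^T · [Sigma^{-1} · (x - mu)] = (3)·(0.2245) + (-2)·(-0.2082) = 1.0898.

Step 4 — take square root: d = √(1.0898) ≈ 1.0439.

d(x, mu) = √(1.0898) ≈ 1.0439


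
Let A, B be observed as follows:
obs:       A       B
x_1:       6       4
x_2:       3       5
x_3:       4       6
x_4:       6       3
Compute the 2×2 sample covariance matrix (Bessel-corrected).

Step 1 — column means:
  mean(A) = (6 + 3 + 4 + 6) / 4 = 19/4 = 4.75
  mean(B) = (4 + 5 + 6 + 3) / 4 = 18/4 = 4.5

Step 2 — sample covariance S[i,j] = (1/(n-1)) · Σ_k (x_{k,i} - mean_i) · (x_{k,j} - mean_j), with n-1 = 3.
  S[A,A] = ((1.25)·(1.25) + (-1.75)·(-1.75) + (-0.75)·(-0.75) + (1.25)·(1.25)) / 3 = 6.75/3 = 2.25
  S[A,B] = ((1.25)·(-0.5) + (-1.75)·(0.5) + (-0.75)·(1.5) + (1.25)·(-1.5)) / 3 = -4.5/3 = -1.5
  S[B,B] = ((-0.5)·(-0.5) + (0.5)·(0.5) + (1.5)·(1.5) + (-1.5)·(-1.5)) / 3 = 5/3 = 1.6667

S is symmetric (S[j,i] = S[i,j]). Assembling:

S = [[2.25, -1.5],
 [-1.5, 1.6667]]


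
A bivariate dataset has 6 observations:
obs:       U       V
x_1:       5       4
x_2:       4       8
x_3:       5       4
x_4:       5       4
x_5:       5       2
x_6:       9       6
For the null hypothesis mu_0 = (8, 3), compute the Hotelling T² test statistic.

Step 1 — sample mean vector:
  mean(U) = (5 + 4 + 5 + 5 + 5 + 9) / 6 = 33/6 = 5.5
  mean(V) = (4 + 8 + 4 + 4 + 2 + 6) / 6 = 28/6 = 4.6667
  x̄ = (5.5, 4.6667),  deviation x̄ - mu_0 = (5.5, 4.6667) - (8, 3) = (-2.5, 1.6667).

Step 2 — sample covariance matrix, S[i,j] = (1/(n-1)) · Σ_k (x_{k,i} - mean_i) · (x_{k,j} - mean_j), divisor n-1 = 5:
  S[U,U] = ((-0.5)·(-0.5) + (-1.5)·(-1.5) + (-0.5)·(-0.5) + (-0.5)·(-0.5) + (-0.5)·(-0.5) + (3.5)·(3.5)) / 5 = 15.5/5 = 3.1
  S[U,V] = ((-0.5)·(-0.6667) + (-1.5)·(3.3333) + (-0.5)·(-0.6667) + (-0.5)·(-0.6667) + (-0.5)·(-2.6667) + (3.5)·(1.3333)) / 5 = 2/5 = 0.4
  S[V,V] = ((-0.6667)·(-0.6667) + (3.3333)·(3.3333) + (-0.6667)·(-0.6667) + (-0.6667)·(-0.6667) + (-2.6667)·(-2.6667) + (1.3333)·(1.3333)) / 5 = 21.3333/5 = 4.2667
  S = [[3.1, 0.4],
 [0.4, 4.2667]].

Step 3 — invert S. det(S) = 3.1·4.2667 - (0.4)² = 13.0667.
  S^{-1} = (1/det) · [[d, -b], [-b, a]] = [[0.3265, -0.0306],
 [-0.0306, 0.2372]].

Step 4 — quadratic form (x̄ - mu_0)^T · S^{-1} · (x̄ - mu_0):
  S^{-1} · (x̄ - mu_0) = (-0.8673, 0.4719),
  (x̄ - mu_0)^T · [...] = (-2.5)·(-0.8673) + (1.6667)·(0.4719) = 2.9549.

Step 5 — scale by n: T² = 6 · 2.9549 = 17.7296.

T² ≈ 17.7296


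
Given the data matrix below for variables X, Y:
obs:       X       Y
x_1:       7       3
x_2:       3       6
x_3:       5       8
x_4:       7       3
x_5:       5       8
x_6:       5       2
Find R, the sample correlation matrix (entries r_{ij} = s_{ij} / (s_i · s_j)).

Step 1 — column means:
  mean(X) = (7 + 3 + 5 + 7 + 5 + 5) / 6 = 32/6 = 5.3333
  mean(Y) = (3 + 6 + 8 + 3 + 8 + 2) / 6 = 30/6 = 5

Step 2 — sample variances and covariances s[i,j] = (1/(n-1)) · Σ_k (x_{k,i} - mean_i) · (x_{k,j} - mean_j), with n-1 = 5:
  s[X,X] = ((1.6667)·(1.6667) + (-2.3333)·(-2.3333) + (-0.3333)·(-0.3333) + (1.6667)·(1.6667) + (-0.3333)·(-0.3333) + (-0.3333)·(-0.3333)) / 5 = 11.3333/5 = 2.2667
  s[X,Y] = ((1.6667)·(-2) + (-2.3333)·(1) + (-0.3333)·(3) + (1.6667)·(-2) + (-0.3333)·(3) + (-0.3333)·(-3)) / 5 = -10/5 = -2
  s[Y,Y] = ((-2)·(-2) + (1)·(1) + (3)·(3) + (-2)·(-2) + (3)·(3) + (-3)·(-3)) / 5 = 36/5 = 7.2
  Sample standard deviations s_i = √(s[i,i]):
  s(X) = √(2.2667) = 1.5055
  s(Y) = √(7.2) = 2.6833

Step 3 — r_{ij} = s_{ij} / (s_i · s_j):
  r[X,X] = 1 (diagonal).
  r[X,Y] = -2 / (1.5055 · 2.6833) = -2 / 4.0398 = -0.4951
  r[Y,Y] = 1 (diagonal).

R is symmetric with unit diagonal. Assembling:

R = [[1, -0.4951],
 [-0.4951, 1]]


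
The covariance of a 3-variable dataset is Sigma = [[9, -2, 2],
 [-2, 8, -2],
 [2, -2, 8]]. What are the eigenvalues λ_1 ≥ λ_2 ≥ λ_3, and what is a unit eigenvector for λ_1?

Step 1 — characteristic polynomial p(λ) = det(λI - Sigma) = λ³ - tr·λ² + c_1·λ - det, where tr = trace, c_1 = sum of the principal 2×2 minors, det = det(Sigma):
  tr = 9 + 8 + 8 = 25,
  c_1 = (9·8 - (-2)²) + (9·8 - (2)²) + (8·8 - (-2)²) = 68 + 68 + 60 = 196,
  det = 9·(8·8 - (-2)²) - (-2)·((-2)·8 - (-2)·(2)) + (2)·((-2)·(-2) - 8·(2)) = 9·(60) - (-2)·(-12) + (2)·(-12) = 492.
  So p(λ) = λ³ - 25λ² + 196λ - 492.
Step 2 — look for an integer root (rational root theorem: any rational root is an integer divisor of 492). Testing λ = 6:
  p(6) = 216 - 900 + 1176 - 492 = 0  ✓
  Dividing out (λ - 6): p(λ) = (λ - 6)(λ² - 19λ + 82).
Step 3 — remaining eigenvalues from the quadratic λ² - 19λ + 82 = 0:
  Δ = 19² - 4·82 = 361 - 328 = 33,  λ = (19 ± √33)/2 = (19 ± 5.7446)/2 ≈ 12.3723 or 6.6277.
  Sorted: λ_1 = 12.3723,  λ_2 = 6.6277,  λ_3 = 6  (check: sum = 25 = tr ✓).

Step 4 — unit eigenvector for λ_1 ≈ 12.3723: v spans the null space of (Sigma - λ_1 I), whose rows are
  r_1 = (-3.3723, -2, 2),  r_2 = (-2, -4.3723, -2),  r_3 = (2, -2, -4.3723).
  v is orthogonal to every row, so take v ∝ r_1 × r_2 = ((-2)·(-2) - (2)·(-4.3723), (2)·(-2) - (-3.3723)·(-2), (-3.3723)·(-4.3723) - (-2)·(-2)) ≈ (12.7446, -10.7446, 10.7446).
  Let u = (12.7446, -10.7446, 10.7446).
  ||u|| = √((12.7446)² + (-10.7446)² + (10.7446)²) = √(393.3151) ≈ 19.8322,  v_1 = u/||u|| ≈ (0.6426, -0.5418, 0.5418) (||v_1|| = 1).

λ_1 = 12.3723,  λ_2 = 6.6277,  λ_3 = 6;  v_1 ≈ (0.6426, -0.5418, 0.5418)


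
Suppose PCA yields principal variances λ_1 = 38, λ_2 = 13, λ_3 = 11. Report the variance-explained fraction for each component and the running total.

Step 1 — total variance = trace(Sigma) = Σ λ_i = 38 + 13 + 11 = 62.

Step 2 — fraction explained by component i = λ_i / Σ λ:
  PC1: 38/62 = 0.6129
  PC2: 13/62 = 0.2097
  PC3: 11/62 = 0.1774

Step 3 — cumulative fraction after k components = (λ_1 + ... + λ_k) / Σ λ:
  k = 1: 38/62 = 0.6129
  k = 2: (38 + 13)/62 = 51/62 = 0.8226
  k = 3: (38 + 13 + 11)/62 = 62/62 = 1

Summary (fraction, with percent):

explained: PC1 0.6129 (61.29%), PC2 0.2097 (20.97%), PC3 0.1774 (17.74%);  cumulative: 0.6129, 0.8226, 1


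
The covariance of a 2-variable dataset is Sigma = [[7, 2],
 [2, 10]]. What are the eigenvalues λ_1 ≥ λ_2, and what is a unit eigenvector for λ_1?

Step 1 — characteristic polynomial of 2×2 Sigma:
  det(Sigma - λI) = λ² - trace · λ + det = 0.
  trace = 7 + 10 = 17, det = 7·10 - (2)² = 66.
Step 2 — discriminant:
  Δ = trace² - 4·det = 289 - 264 = 25.
Step 3 — eigenvalues:
  λ = (trace ± √Δ)/2 = (17 ± 5)/2,
  λ_1 = 11,  λ_2 = 6.

Step 4 — unit eigenvector for λ_1: solve (Sigma - λ_1 I)v = 0. First row:
  (7 - 11)·v_x + (2)·v_y = 0, i.e. (-4)·v_x + (2)·v_y = 0,
  so v ∝ (b, λ_1 - a) = (2, 4) = u.
  ||u|| = √((2)² + (4)²) = √(20) ≈ 4.4721,
  v_1 = u/||u|| ≈ (0.4472, 0.8944) (||v_1|| = 1).

λ_1 = 11,  λ_2 = 6;  v_1 ≈ (0.4472, 0.8944)


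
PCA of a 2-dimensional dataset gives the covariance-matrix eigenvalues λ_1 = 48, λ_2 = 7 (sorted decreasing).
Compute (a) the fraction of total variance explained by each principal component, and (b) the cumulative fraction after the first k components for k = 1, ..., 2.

Step 1 — total variance = trace(Sigma) = Σ λ_i = 48 + 7 = 55.

Step 2 — fraction explained by component i = λ_i / Σ λ:
  PC1: 48/55 = 0.8727
  PC2: 7/55 = 0.1273

Step 3 — cumulative fraction after k components = (λ_1 + ... + λ_k) / Σ λ:
  k = 1: 48/55 = 0.8727
  k = 2: (48 + 7)/55 = 55/55 = 1

Summary (fraction, with percent):

explained: PC1 0.8727 (87.27%), PC2 0.1273 (12.73%);  cumulative: 0.8727, 1


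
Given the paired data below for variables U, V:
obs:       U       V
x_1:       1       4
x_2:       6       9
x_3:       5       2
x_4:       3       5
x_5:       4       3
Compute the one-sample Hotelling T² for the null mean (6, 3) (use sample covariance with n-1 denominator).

Step 1 — sample mean vector:
  mean(U) = (1 + 6 + 5 + 3 + 4) / 5 = 19/5 = 3.8
  mean(V) = (4 + 9 + 2 + 5 + 3) / 5 = 23/5 = 4.6
  x̄ = (3.8, 4.6),  deviation x̄ - mu_0 = (3.8, 4.6) - (6, 3) = (-2.2, 1.6).

Step 2 — sample covariance matrix, S[i,j] = (1/(n-1)) · Σ_k (x_{k,i} - mean_i) · (x_{k,j} - mean_j), divisor n-1 = 4:
  S[U,U] = ((-2.8)·(-2.8) + (2.2)·(2.2) + (1.2)·(1.2) + (-0.8)·(-0.8) + (0.2)·(0.2)) / 4 = 14.8/4 = 3.7
  S[U,V] = ((-2.8)·(-0.6) + (2.2)·(4.4) + (1.2)·(-2.6) + (-0.8)·(0.4) + (0.2)·(-1.6)) / 4 = 7.6/4 = 1.9
  S[V,V] = ((-0.6)·(-0.6) + (4.4)·(4.4) + (-2.6)·(-2.6) + (0.4)·(0.4) + (-1.6)·(-1.6)) / 4 = 29.2/4 = 7.3
  S = [[3.7, 1.9],
 [1.9, 7.3]].

Step 3 — invert S. det(S) = 3.7·7.3 - (1.9)² = 23.4.
  S^{-1} = (1/det) · [[d, -b], [-b, a]] = [[0.312, -0.0812],
 [-0.0812, 0.1581]].

Step 4 — quadratic form (x̄ - mu_0)^T · S^{-1} · (x̄ - mu_0):
  S^{-1} · (x̄ - mu_0) = (-0.8162, 0.4316),
  (x̄ - mu_0)^T · [...] = (-2.2)·(-0.8162) + (1.6)·(0.4316) = 2.4863.

Step 5 — scale by n: T² = 5 · 2.4863 = 12.4316.

T² ≈ 12.4316


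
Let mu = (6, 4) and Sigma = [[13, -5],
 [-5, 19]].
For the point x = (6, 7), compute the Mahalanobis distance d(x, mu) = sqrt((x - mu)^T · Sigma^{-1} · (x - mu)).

Step 1 — centre the observation: (x - mu) = (0, 3).

Step 2 — invert Sigma. det(Sigma) = 13·19 - (-5)² = 222.
  Sigma^{-1} = (1/det) · [[d, -b], [-b, a]] = [[0.0856, 0.0225],
 [0.0225, 0.0586]].

Step 3 — form the quadratic (x - mu)^T · Sigma^{-1} · (x - mu):
  Sigma^{-1} · (x - mu) = (0.0676, 0.1757).
  (x - mu)^T · [Sigma^{-1} · (x - mu)] = (0)·(0.0676) + (3)·(0.1757) = 0.527.

Step 4 — take square root: d = √(0.527) ≈ 0.726.

d(x, mu) = √(0.527) ≈ 0.726


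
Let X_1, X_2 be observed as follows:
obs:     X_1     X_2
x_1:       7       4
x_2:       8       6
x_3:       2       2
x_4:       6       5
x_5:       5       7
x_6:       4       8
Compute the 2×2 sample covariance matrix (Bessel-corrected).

Step 1 — column means:
  mean(X_1) = (7 + 8 + 2 + 6 + 5 + 4) / 6 = 32/6 = 5.3333
  mean(X_2) = (4 + 6 + 2 + 5 + 7 + 8) / 6 = 32/6 = 5.3333

Step 2 — sample covariance S[i,j] = (1/(n-1)) · Σ_k (x_{k,i} - mean_i) · (x_{k,j} - mean_j), with n-1 = 5.
  S[X_1,X_1] = ((1.6667)·(1.6667) + (2.6667)·(2.6667) + (-3.3333)·(-3.3333) + (0.6667)·(0.6667) + (-0.3333)·(-0.3333) + (-1.3333)·(-1.3333)) / 5 = 23.3333/5 = 4.6667
  S[X_1,X_2] = ((1.6667)·(-1.3333) + (2.6667)·(0.6667) + (-3.3333)·(-3.3333) + (0.6667)·(-0.3333) + (-0.3333)·(1.6667) + (-1.3333)·(2.6667)) / 5 = 6.3333/5 = 1.2667
  S[X_2,X_2] = ((-1.3333)·(-1.3333) + (0.6667)·(0.6667) + (-3.3333)·(-3.3333) + (-0.3333)·(-0.3333) + (1.6667)·(1.6667) + (2.6667)·(2.6667)) / 5 = 23.3333/5 = 4.6667

S is symmetric (S[j,i] = S[i,j]). Assembling:

S = [[4.6667, 1.2667],
 [1.2667, 4.6667]]


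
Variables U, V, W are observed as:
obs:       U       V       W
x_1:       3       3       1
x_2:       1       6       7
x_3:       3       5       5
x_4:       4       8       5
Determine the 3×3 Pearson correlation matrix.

Step 1 — column means:
  mean(U) = (3 + 1 + 3 + 4) / 4 = 11/4 = 2.75
  mean(V) = (3 + 6 + 5 + 8) / 4 = 22/4 = 5.5
  mean(W) = (1 + 7 + 5 + 5) / 4 = 18/4 = 4.5

Step 2 — sample variances and covariances s[i,j] = (1/(n-1)) · Σ_k (x_{k,i} - mean_i) · (x_{k,j} - mean_j), with n-1 = 3:
  s[U,U] = ((0.25)·(0.25) + (-1.75)·(-1.75) + (0.25)·(0.25) + (1.25)·(1.25)) / 3 = 4.75/3 = 1.5833
  s[U,V] = ((0.25)·(-2.5) + (-1.75)·(0.5) + (0.25)·(-0.5) + (1.25)·(2.5)) / 3 = 1.5/3 = 0.5
  s[U,W] = ((0.25)·(-3.5) + (-1.75)·(2.5) + (0.25)·(0.5) + (1.25)·(0.5)) / 3 = -4.5/3 = -1.5
  s[V,V] = ((-2.5)·(-2.5) + (0.5)·(0.5) + (-0.5)·(-0.5) + (2.5)·(2.5)) / 3 = 13/3 = 4.3333
  s[V,W] = ((-2.5)·(-3.5) + (0.5)·(2.5) + (-0.5)·(0.5) + (2.5)·(0.5)) / 3 = 11/3 = 3.6667
  s[W,W] = ((-3.5)·(-3.5) + (2.5)·(2.5) + (0.5)·(0.5) + (0.5)·(0.5)) / 3 = 19/3 = 6.3333
  Sample standard deviations s_i = √(s[i,i]):
  s(U) = √(1.5833) = 1.2583
  s(V) = √(4.3333) = 2.0817
  s(W) = √(6.3333) = 2.5166

Step 3 — r_{ij} = s_{ij} / (s_i · s_j):
  r[U,U] = 1 (diagonal).
  r[U,V] = 0.5 / (1.2583 · 2.0817) = 0.5 / 2.6194 = 0.1909
  r[U,W] = -1.5 / (1.2583 · 2.5166) = -1.5 / 3.1667 = -0.4737
  r[V,V] = 1 (diagonal).
  r[V,W] = 3.6667 / (2.0817 · 2.5166) = 3.6667 / 5.2387 = 0.6999
  r[W,W] = 1 (diagonal).

R is symmetric with unit diagonal. Assembling:

R = [[1, 0.1909, -0.4737],
 [0.1909, 1, 0.6999],
 [-0.4737, 0.6999, 1]]


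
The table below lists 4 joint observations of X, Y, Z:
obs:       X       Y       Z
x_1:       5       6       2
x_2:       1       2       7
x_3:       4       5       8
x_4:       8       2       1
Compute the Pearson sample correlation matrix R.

Step 1 — column means:
  mean(X) = (5 + 1 + 4 + 8) / 4 = 18/4 = 4.5
  mean(Y) = (6 + 2 + 5 + 2) / 4 = 15/4 = 3.75
  mean(Z) = (2 + 7 + 8 + 1) / 4 = 18/4 = 4.5

Step 2 — sample variances and covariances s[i,j] = (1/(n-1)) · Σ_k (x_{k,i} - mean_i) · (x_{k,j} - mean_j), with n-1 = 3:
  s[X,X] = ((0.5)·(0.5) + (-3.5)·(-3.5) + (-0.5)·(-0.5) + (3.5)·(3.5)) / 3 = 25/3 = 8.3333
  s[X,Y] = ((0.5)·(2.25) + (-3.5)·(-1.75) + (-0.5)·(1.25) + (3.5)·(-1.75)) / 3 = 0.5/3 = 0.1667
  s[X,Z] = ((0.5)·(-2.5) + (-3.5)·(2.5) + (-0.5)·(3.5) + (3.5)·(-3.5)) / 3 = -24/3 = -8
  s[Y,Y] = ((2.25)·(2.25) + (-1.75)·(-1.75) + (1.25)·(1.25) + (-1.75)·(-1.75)) / 3 = 12.75/3 = 4.25
  s[Y,Z] = ((2.25)·(-2.5) + (-1.75)·(2.5) + (1.25)·(3.5) + (-1.75)·(-3.5)) / 3 = 0.5/3 = 0.1667
  s[Z,Z] = ((-2.5)·(-2.5) + (2.5)·(2.5) + (3.5)·(3.5) + (-3.5)·(-3.5)) / 3 = 37/3 = 12.3333
  Sample standard deviations s_i = √(s[i,i]):
  s(X) = √(8.3333) = 2.8868
  s(Y) = √(4.25) = 2.0616
  s(Z) = √(12.3333) = 3.5119

Step 3 — r_{ij} = s_{ij} / (s_i · s_j):
  r[X,X] = 1 (diagonal).
  r[X,Y] = 0.1667 / (2.8868 · 2.0616) = 0.1667 / 5.9512 = 0.028
  r[X,Z] = -8 / (2.8868 · 3.5119) = -8 / 10.1379 = -0.7891
  r[Y,Y] = 1 (diagonal).
  r[Y,Z] = 0.1667 / (2.0616 · 3.5119) = 0.1667 / 7.2399 = 0.023
  r[Z,Z] = 1 (diagonal).

R is symmetric with unit diagonal. Assembling:

R = [[1, 0.028, -0.7891],
 [0.028, 1, 0.023],
 [-0.7891, 0.023, 1]]


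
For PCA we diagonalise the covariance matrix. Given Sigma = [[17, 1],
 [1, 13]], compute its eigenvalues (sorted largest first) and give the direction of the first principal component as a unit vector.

Step 1 — characteristic polynomial of 2×2 Sigma:
  det(Sigma - λI) = λ² - trace · λ + det = 0.
  trace = 17 + 13 = 30, det = 17·13 - (1)² = 220.
Step 2 — discriminant:
  Δ = trace² - 4·det = 900 - 880 = 20.
Step 3 — eigenvalues:
  λ = (trace ± √Δ)/2 = (30 ± 4.4721)/2,
  λ_1 = 17.2361,  λ_2 = 12.7639.

Step 4 — unit eigenvector for λ_1: solve (Sigma - λ_1 I)v = 0. First row:
  (17 - 17.2361)·v_x + (1)·v_y = 0, i.e. (-0.2361)·v_x + (1)·v_y = 0,
  so v ∝ (b, λ_1 - a) = (1, 0.2361) = u.
  ||u|| = √((1)² + (0.2361)²) = √(1.0557) ≈ 1.0275,
  v_1 = u/||u|| ≈ (0.9732, 0.2298) (||v_1|| = 1).

λ_1 = 17.2361,  λ_2 = 12.7639;  v_1 ≈ (0.9732, 0.2298)


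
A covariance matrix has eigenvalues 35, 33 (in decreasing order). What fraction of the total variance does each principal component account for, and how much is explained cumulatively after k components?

Step 1 — total variance = trace(Sigma) = Σ λ_i = 35 + 33 = 68.

Step 2 — fraction explained by component i = λ_i / Σ λ:
  PC1: 35/68 = 0.5147
  PC2: 33/68 = 0.4853

Step 3 — cumulative fraction after k components = (λ_1 + ... + λ_k) / Σ λ:
  k = 1: 35/68 = 0.5147
  k = 2: (35 + 33)/68 = 68/68 = 1

Summary (fraction, with percent):

explained: PC1 0.5147 (51.47%), PC2 0.4853 (48.53%);  cumulative: 0.5147, 1


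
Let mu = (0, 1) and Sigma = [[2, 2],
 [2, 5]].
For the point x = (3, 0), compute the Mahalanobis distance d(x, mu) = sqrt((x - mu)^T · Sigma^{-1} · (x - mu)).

Step 1 — centre the observation: (x - mu) = (3, -1).

Step 2 — invert Sigma. det(Sigma) = 2·5 - (2)² = 6.
  Sigma^{-1} = (1/det) · [[d, -b], [-b, a]] = [[0.8333, -0.3333],
 [-0.3333, 0.3333]].

Step 3 — form the quadratic (x - mu)^T · Sigma^{-1} · (x - mu):
  Sigma^{-1} · (x - mu) = (2.8333, -1.3333).
  (x - mu)^T · [Sigma^{-1} · (x - mu)] = (3)·(2.8333) + (-1)·(-1.3333) = 9.8333.

Step 4 — take square root: d = √(9.8333) ≈ 3.1358.

d(x, mu) = √(9.8333) ≈ 3.1358


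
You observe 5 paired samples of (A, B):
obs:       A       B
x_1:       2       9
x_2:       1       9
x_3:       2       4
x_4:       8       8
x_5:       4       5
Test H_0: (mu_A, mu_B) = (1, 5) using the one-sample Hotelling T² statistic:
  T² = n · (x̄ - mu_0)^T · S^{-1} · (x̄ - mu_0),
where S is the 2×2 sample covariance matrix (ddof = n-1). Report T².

Step 1 — sample mean vector:
  mean(A) = (2 + 1 + 2 + 8 + 4) / 5 = 17/5 = 3.4
  mean(B) = (9 + 9 + 4 + 8 + 5) / 5 = 35/5 = 7
  x̄ = (3.4, 7),  deviation x̄ - mu_0 = (3.4, 7) - (1, 5) = (2.4, 2).

Step 2 — sample covariance matrix, S[i,j] = (1/(n-1)) · Σ_k (x_{k,i} - mean_i) · (x_{k,j} - mean_j), divisor n-1 = 4:
  S[A,A] = ((-1.4)·(-1.4) + (-2.4)·(-2.4) + (-1.4)·(-1.4) + (4.6)·(4.6) + (0.6)·(0.6)) / 4 = 31.2/4 = 7.8
  S[A,B] = ((-1.4)·(2) + (-2.4)·(2) + (-1.4)·(-3) + (4.6)·(1) + (0.6)·(-2)) / 4 = 0/4 = 0
  S[B,B] = ((2)·(2) + (2)·(2) + (-3)·(-3) + (1)·(1) + (-2)·(-2)) / 4 = 22/4 = 5.5
  S = [[7.8, 0],
 [0, 5.5]].

Step 3 — invert S. det(S) = 7.8·5.5 - (0)² = 42.9.
  S^{-1} = (1/det) · [[d, -b], [-b, a]] = [[0.1282, 0],
 [0, 0.1818]].

Step 4 — quadratic form (x̄ - mu_0)^T · S^{-1} · (x̄ - mu_0):
  S^{-1} · (x̄ - mu_0) = (0.3077, 0.3636),
  (x̄ - mu_0)^T · [...] = (2.4)·(0.3077) + (2)·(0.3636) = 1.4657.

Step 5 — scale by n: T² = 5 · 1.4657 = 7.3287.

T² ≈ 7.3287


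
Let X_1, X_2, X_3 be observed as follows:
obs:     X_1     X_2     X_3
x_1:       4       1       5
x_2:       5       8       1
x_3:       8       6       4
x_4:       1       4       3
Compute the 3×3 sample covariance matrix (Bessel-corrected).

Step 1 — column means:
  mean(X_1) = (4 + 5 + 8 + 1) / 4 = 18/4 = 4.5
  mean(X_2) = (1 + 8 + 6 + 4) / 4 = 19/4 = 4.75
  mean(X_3) = (5 + 1 + 4 + 3) / 4 = 13/4 = 3.25

Step 2 — sample covariance S[i,j] = (1/(n-1)) · Σ_k (x_{k,i} - mean_i) · (x_{k,j} - mean_j), with n-1 = 3.
  S[X_1,X_1] = ((-0.5)·(-0.5) + (0.5)·(0.5) + (3.5)·(3.5) + (-3.5)·(-3.5)) / 3 = 25/3 = 8.3333
  S[X_1,X_2] = ((-0.5)·(-3.75) + (0.5)·(3.25) + (3.5)·(1.25) + (-3.5)·(-0.75)) / 3 = 10.5/3 = 3.5
  S[X_1,X_3] = ((-0.5)·(1.75) + (0.5)·(-2.25) + (3.5)·(0.75) + (-3.5)·(-0.25)) / 3 = 1.5/3 = 0.5
  S[X_2,X_2] = ((-3.75)·(-3.75) + (3.25)·(3.25) + (1.25)·(1.25) + (-0.75)·(-0.75)) / 3 = 26.75/3 = 8.9167
  S[X_2,X_3] = ((-3.75)·(1.75) + (3.25)·(-2.25) + (1.25)·(0.75) + (-0.75)·(-0.25)) / 3 = -12.75/3 = -4.25
  S[X_3,X_3] = ((1.75)·(1.75) + (-2.25)·(-2.25) + (0.75)·(0.75) + (-0.25)·(-0.25)) / 3 = 8.75/3 = 2.9167

S is symmetric (S[j,i] = S[i,j]). Assembling:

S = [[8.3333, 3.5, 0.5],
 [3.5, 8.9167, -4.25],
 [0.5, -4.25, 2.9167]]


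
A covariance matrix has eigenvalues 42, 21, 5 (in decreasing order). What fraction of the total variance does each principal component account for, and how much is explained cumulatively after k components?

Step 1 — total variance = trace(Sigma) = Σ λ_i = 42 + 21 + 5 = 68.

Step 2 — fraction explained by component i = λ_i / Σ λ:
  PC1: 42/68 = 0.6176
  PC2: 21/68 = 0.3088
  PC3: 5/68 = 0.0735

Step 3 — cumulative fraction after k components = (λ_1 + ... + λ_k) / Σ λ:
  k = 1: 42/68 = 0.6176
  k = 2: (42 + 21)/68 = 63/68 = 0.9265
  k = 3: (42 + 21 + 5)/68 = 68/68 = 1

Summary (fraction, with percent):

explained: PC1 0.6176 (61.76%), PC2 0.3088 (30.88%), PC3 0.0735 (7.35%);  cumulative: 0.6176, 0.9265, 1


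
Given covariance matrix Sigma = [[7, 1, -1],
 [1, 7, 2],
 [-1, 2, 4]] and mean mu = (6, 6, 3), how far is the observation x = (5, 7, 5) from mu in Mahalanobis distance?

Step 1 — centre the observation: (x - mu) = (-1, 1, 2).

Step 2 — invert Sigma (cofactor / det for 3×3, or solve directly):
  Sigma^{-1} = [[0.1569, -0.0392, 0.0588],
 [-0.0392, 0.1765, -0.098],
 [0.0588, -0.098, 0.3137]].

Step 3 — form the quadratic (x - mu)^T · Sigma^{-1} · (x - mu):
  Sigma^{-1} · (x - mu) = (-0.0784, 0.0196, 0.4706).
  (x - mu)^T · [Sigma^{-1} · (x - mu)] = (-1)·(-0.0784) + (1)·(0.0196) + (2)·(0.4706) = 1.0392.

Step 4 — take square root: d = √(1.0392) ≈ 1.0194.

d(x, mu) = √(1.0392) ≈ 1.0194


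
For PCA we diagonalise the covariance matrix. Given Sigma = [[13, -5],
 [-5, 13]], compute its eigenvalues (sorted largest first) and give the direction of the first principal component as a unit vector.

Step 1 — characteristic polynomial of 2×2 Sigma:
  det(Sigma - λI) = λ² - trace · λ + det = 0.
  trace = 13 + 13 = 26, det = 13·13 - (-5)² = 144.
Step 2 — discriminant:
  Δ = trace² - 4·det = 676 - 576 = 100.
Step 3 — eigenvalues:
  λ = (trace ± √Δ)/2 = (26 ± 10)/2,
  λ_1 = 18,  λ_2 = 8.

Step 4 — unit eigenvector for λ_1: solve (Sigma - λ_1 I)v = 0. First row:
  (13 - 18)·v_x + (-5)·v_y = 0, i.e. (-5)·v_x + (-5)·v_y = 0,
  so v ∝ (b, λ_1 - a) = (-5, 5); multiply by -1 so the first entry is positive: u = (5, -5).
  ||u|| = √((5)² + (-5)²) = √(50) ≈ 7.0711,
  v_1 = u/||u|| ≈ (0.7071, -0.7071) (||v_1|| = 1).

λ_1 = 18,  λ_2 = 8;  v_1 ≈ (0.7071, -0.7071)


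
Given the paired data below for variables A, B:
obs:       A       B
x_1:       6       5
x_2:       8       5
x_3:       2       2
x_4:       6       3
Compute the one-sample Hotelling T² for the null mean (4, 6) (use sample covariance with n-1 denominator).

Step 1 — sample mean vector:
  mean(A) = (6 + 8 + 2 + 6) / 4 = 22/4 = 5.5
  mean(B) = (5 + 5 + 2 + 3) / 4 = 15/4 = 3.75
  x̄ = (5.5, 3.75),  deviation x̄ - mu_0 = (5.5, 3.75) - (4, 6) = (1.5, -2.25).

Step 2 — sample covariance matrix, S[i,j] = (1/(n-1)) · Σ_k (x_{k,i} - mean_i) · (x_{k,j} - mean_j), divisor n-1 = 3:
  S[A,A] = ((0.5)·(0.5) + (2.5)·(2.5) + (-3.5)·(-3.5) + (0.5)·(0.5)) / 3 = 19/3 = 6.3333
  S[A,B] = ((0.5)·(1.25) + (2.5)·(1.25) + (-3.5)·(-1.75) + (0.5)·(-0.75)) / 3 = 9.5/3 = 3.1667
  S[B,B] = ((1.25)·(1.25) + (1.25)·(1.25) + (-1.75)·(-1.75) + (-0.75)·(-0.75)) / 3 = 6.75/3 = 2.25
  S = [[6.3333, 3.1667],
 [3.1667, 2.25]].

Step 3 — invert S. det(S) = 6.3333·2.25 - (3.1667)² = 4.2222.
  S^{-1} = (1/det) · [[d, -b], [-b, a]] = [[0.5329, -0.75],
 [-0.75, 1.5]].

Step 4 — quadratic form (x̄ - mu_0)^T · S^{-1} · (x̄ - mu_0):
  S^{-1} · (x̄ - mu_0) = (2.4868, -4.5),
  (x̄ - mu_0)^T · [...] = (1.5)·(2.4868) + (-2.25)·(-4.5) = 13.8553.

Step 5 — scale by n: T² = 4 · 13.8553 = 55.4211.

T² ≈ 55.4211
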